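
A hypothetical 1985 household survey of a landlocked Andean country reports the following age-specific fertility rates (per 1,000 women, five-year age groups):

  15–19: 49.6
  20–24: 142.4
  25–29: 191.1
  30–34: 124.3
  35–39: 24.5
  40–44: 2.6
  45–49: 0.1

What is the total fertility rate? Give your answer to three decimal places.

Sum of ASFRs = 49.6 + 142.4 + 191.1 + 124.3 + 24.5 + 2.6 + 0.1 = 534.6
TFR = 5 × 534.6 / 1000 = 2.673

2.673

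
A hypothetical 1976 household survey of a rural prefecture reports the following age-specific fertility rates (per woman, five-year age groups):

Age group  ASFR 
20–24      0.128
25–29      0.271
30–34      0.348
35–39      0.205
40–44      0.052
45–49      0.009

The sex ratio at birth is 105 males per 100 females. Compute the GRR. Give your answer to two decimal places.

2.47

Proportion female at birth = 100 / (100 + 105) = 0.48780.
Sum of ASFRs = 0.128 + 0.271 + 0.348 + 0.205 + 0.052 + 0.009 = 1.013
TFR = 5 × 1.013 = 5.065
GRR = 0.48780 × 5.065 = 2.47071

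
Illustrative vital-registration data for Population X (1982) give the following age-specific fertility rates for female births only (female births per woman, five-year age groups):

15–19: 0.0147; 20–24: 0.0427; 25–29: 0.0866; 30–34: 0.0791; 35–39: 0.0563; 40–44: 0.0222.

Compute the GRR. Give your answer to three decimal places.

Sum of female ASFRs = 0.0147 + 0.0427 + 0.0866 + 0.0791 + 0.0563 + 0.0222 = 0.3016
GRR = 5 × 0.3016 = 1.508

1.508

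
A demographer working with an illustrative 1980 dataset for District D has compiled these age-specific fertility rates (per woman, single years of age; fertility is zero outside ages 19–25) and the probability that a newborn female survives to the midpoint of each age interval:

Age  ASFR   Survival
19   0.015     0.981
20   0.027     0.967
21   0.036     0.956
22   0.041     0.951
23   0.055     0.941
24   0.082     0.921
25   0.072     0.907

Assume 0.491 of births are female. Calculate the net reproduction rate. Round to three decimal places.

0.151

Proportion female at birth = 0.491.
Per-age-group product (1 × ASFR × survival probability):
  19: 1 × 0.015 × 0.981 = 0.01472
  20: 1 × 0.027 × 0.967 = 0.02611
  21: 1 × 0.036 × 0.956 = 0.03442
  22: 1 × 0.041 × 0.951 = 0.03899
  23: 1 × 0.055 × 0.941 = 0.05176
  24: 1 × 0.082 × 0.921 = 0.07552
  25: 1 × 0.072 × 0.907 = 0.06530
Sum = 0.30682
NRR = 0.491 × 0.30682 = 0.15065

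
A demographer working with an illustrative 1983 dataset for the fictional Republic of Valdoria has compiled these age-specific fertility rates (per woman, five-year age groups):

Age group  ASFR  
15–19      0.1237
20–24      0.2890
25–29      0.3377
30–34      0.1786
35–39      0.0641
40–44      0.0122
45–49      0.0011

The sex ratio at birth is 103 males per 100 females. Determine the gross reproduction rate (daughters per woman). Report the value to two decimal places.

Proportion female at birth = 100 / (100 + 103) = 0.49261.
Sum of ASFRs = 0.1237 + 0.2890 + 0.3377 + 0.1786 + 0.0641 + 0.0122 + 0.0011 = 1.0064
TFR = 5 × 1.0064 = 5.032
GRR = 0.49261 × 5.032 = 2.47881

2.48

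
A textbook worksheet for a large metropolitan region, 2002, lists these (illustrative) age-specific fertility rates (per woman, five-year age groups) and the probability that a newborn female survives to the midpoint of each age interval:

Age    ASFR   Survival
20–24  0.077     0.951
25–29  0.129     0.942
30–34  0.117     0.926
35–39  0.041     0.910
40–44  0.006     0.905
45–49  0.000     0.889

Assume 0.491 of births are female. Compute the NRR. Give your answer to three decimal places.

Proportion female at birth = 0.491.
Survival-weighted fertility by age (5·fₓ·Sₓ):
  20–24: 5 × 0.077 × 0.951 = 0.36614
  25–29: 5 × 0.129 × 0.942 = 0.60759
  30–34: 5 × 0.117 × 0.926 = 0.54171
  35–39: 5 × 0.041 × 0.910 = 0.18655
  40–44: 5 × 0.006 × 0.905 = 0.02715
  45–49: 5 × 0.000 × 0.889 = 0.00000
Sum = 1.72914
NRR = 0.491 × 1.72914 = 0.84901
With NRR below 1 the population is below replacement fertility.

0.849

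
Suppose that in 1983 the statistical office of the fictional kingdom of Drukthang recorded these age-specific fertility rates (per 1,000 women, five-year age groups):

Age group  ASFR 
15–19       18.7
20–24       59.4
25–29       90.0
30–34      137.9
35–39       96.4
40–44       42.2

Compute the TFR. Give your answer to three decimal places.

Sum of ASFRs = 18.7 + 59.4 + 90.0 + 137.9 + 96.4 + 42.2 = 444.6
TFR = 5 × 444.6 / 1000 = 2.223

2.223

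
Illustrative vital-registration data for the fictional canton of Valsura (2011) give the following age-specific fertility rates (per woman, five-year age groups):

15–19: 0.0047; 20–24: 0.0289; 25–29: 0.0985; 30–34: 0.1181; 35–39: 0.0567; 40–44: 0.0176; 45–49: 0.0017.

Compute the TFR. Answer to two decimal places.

Sum of ASFRs = 0.0047 + 0.0289 + 0.0985 + 0.1181 + 0.0567 + 0.0176 + 0.0017 = 0.3262
TFR = 5 × 0.3262 = 1.631

1.63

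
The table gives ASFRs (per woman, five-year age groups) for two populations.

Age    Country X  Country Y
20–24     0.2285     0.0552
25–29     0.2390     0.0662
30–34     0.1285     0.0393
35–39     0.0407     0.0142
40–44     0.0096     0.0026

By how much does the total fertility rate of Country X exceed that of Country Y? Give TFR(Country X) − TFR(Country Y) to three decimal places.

2.344

Country X:
  Sum of ASFRs = 0.2285 + 0.2390 + 0.1285 + 0.0407 + 0.0096 = 0.6463
  TFR = 5 × 0.6463 = 3.2315
Country Y:
  Sum of ASFRs = 0.0552 + 0.0662 + 0.0393 + 0.0142 + 0.0026 = 0.1775
  TFR = 5 × 0.1775 = 0.8875
Difference = 3.2315 − 0.8875 = 2.344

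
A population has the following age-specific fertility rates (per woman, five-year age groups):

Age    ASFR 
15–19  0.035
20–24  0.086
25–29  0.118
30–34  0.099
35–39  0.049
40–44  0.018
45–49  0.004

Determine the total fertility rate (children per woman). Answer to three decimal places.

Sum of ASFRs = 0.035 + 0.086 + 0.118 + 0.099 + 0.049 + 0.018 + 0.004 = 0.409
TFR = 5 × 0.409 = 2.045

2.045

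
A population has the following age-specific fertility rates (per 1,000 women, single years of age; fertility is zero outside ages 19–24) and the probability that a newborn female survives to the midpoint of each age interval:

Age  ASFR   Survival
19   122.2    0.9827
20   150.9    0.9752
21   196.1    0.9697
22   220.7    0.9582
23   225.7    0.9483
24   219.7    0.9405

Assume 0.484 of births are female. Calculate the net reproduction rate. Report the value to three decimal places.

Proportion female at birth = 0.484.
Weighting each age-specific rate by interval width and survival:
  19: 1 × 122.2/1000 × 0.9827 = 0.12009
  20: 1 × 150.9/1000 × 0.9752 = 0.14716
  21: 1 × 196.1/1000 × 0.9697 = 0.19016
  22: 1 × 220.7/1000 × 0.9582 = 0.21147
  23: 1 × 225.7/1000 × 0.9483 = 0.21403
  24: 1 × 219.7/1000 × 0.9405 = 0.20663
Sum = 1.08954
NRR = 0.484 × 1.08954 = 0.52734

0.527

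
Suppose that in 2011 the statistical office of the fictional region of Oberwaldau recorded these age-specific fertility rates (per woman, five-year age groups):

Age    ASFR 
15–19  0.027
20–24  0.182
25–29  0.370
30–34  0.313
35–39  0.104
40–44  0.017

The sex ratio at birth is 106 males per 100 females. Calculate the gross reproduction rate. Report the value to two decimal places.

Proportion female at birth = 100 / (100 + 106) = 0.48544.
Sum of ASFRs = 0.027 + 0.182 + 0.370 + 0.313 + 0.104 + 0.017 = 1.013
TFR = 5 × 1.013 = 5.065
GRR = 0.48544 × 5.065 = 2.45875

2.46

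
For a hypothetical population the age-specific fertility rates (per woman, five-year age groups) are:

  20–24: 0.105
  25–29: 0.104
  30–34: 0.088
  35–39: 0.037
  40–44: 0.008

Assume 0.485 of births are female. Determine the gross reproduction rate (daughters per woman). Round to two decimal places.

Proportion female at birth = 0.485.
Sum of ASFRs = 0.105 + 0.104 + 0.088 + 0.037 + 0.008 = 0.342
TFR = 5 × 0.342 = 1.71
GRR = 0.485 × 1.71 = 0.82935

0.83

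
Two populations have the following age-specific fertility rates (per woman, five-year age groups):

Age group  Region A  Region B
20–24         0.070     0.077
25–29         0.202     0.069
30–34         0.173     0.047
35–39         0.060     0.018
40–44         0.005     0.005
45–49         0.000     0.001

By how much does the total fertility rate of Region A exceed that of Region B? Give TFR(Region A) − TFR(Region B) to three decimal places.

Region A:
  Sum of ASFRs = 0.070 + 0.202 + 0.173 + 0.060 + 0.005 + 0.000 = 0.510
  TFR = 5 × 0.510 = 2.55
Region B:
  Sum of ASFRs = 0.077 + 0.069 + 0.047 + 0.018 + 0.005 + 0.001 = 0.217
  TFR = 5 × 0.217 = 1.085
Difference = 2.55 − 1.085 = 1.465

1.465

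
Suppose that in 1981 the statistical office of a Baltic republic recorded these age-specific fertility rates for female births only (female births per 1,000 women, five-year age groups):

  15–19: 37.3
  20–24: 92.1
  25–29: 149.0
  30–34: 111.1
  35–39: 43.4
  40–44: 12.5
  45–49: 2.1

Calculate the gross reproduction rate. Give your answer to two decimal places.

Sum of female ASFRs = 37.3 + 92.1 + 149.0 + 111.1 + 43.4 + 12.5 + 2.1 = 447.5
GRR = 5 × 447.5 / 1000 = 2.2375

2.24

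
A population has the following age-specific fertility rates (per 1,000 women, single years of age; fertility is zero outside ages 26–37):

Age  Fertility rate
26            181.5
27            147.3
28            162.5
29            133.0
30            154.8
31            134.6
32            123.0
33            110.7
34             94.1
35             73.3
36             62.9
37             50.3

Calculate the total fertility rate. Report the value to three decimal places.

Sum of ASFRs = 181.5 + 147.3 + 162.5 + 133.0 + 154.8 + 134.6 + 123.0 + 110.7 + 94.1 + 73.3 + 62.9 + 50.3 = 1428.0
TFR = 1428.0 / 1000 = 1.428

1.428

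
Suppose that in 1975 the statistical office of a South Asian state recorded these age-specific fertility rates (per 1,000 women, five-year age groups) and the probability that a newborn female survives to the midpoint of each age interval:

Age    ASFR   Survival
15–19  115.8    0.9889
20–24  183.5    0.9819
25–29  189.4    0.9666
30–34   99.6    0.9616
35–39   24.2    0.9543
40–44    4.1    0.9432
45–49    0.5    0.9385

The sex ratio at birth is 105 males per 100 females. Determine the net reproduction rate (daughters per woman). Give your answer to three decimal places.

Proportion female at birth = 100 / (100 + 105) = 0.48780.
Weighting each age-specific rate by interval width and survival:
  15–19: 5 × 115.8/1000 × 0.9889 = 0.57257
  20–24: 5 × 183.5/1000 × 0.9819 = 0.90089
  25–29: 5 × 189.4/1000 × 0.9666 = 0.91537
  30–34: 5 × 99.6/1000 × 0.9616 = 0.47888
  35–39: 5 × 24.2/1000 × 0.9543 = 0.11547
  40–44: 5 × 4.1/1000 × 0.9432 = 0.01934
  45–49: 5 × 0.5/1000 × 0.9385 = 0.00235
Sum = 3.00487
NRR = 0.48780 × 3.00487 = 1.46578
With NRR above 1 the population is above replacement fertility.

1.466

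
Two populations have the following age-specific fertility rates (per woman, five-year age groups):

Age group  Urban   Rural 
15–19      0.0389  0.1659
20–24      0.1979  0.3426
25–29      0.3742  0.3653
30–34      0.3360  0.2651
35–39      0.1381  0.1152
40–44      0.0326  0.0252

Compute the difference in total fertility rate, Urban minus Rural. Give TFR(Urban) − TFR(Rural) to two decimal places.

Urban:
  Sum of ASFRs = 0.0389 + 0.1979 + 0.3742 + 0.3360 + 0.1381 + 0.0326 = 1.1177
  TFR = 5 × 1.1177 = 5.5885
Rural:
  Sum of ASFRs = 0.1659 + 0.3426 + 0.3653 + 0.2651 + 0.1152 + 0.0252 = 1.2793
  TFR = 5 × 1.2793 = 6.3965
Difference = 5.5885 − 6.3965 = -0.808

-0.81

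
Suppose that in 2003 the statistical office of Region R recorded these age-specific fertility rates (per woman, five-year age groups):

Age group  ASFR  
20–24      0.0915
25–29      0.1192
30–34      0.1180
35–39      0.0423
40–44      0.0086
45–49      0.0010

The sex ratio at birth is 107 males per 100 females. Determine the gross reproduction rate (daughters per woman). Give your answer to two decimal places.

Proportion female at birth = 100 / (100 + 107) = 0.48309.
Sum of ASFRs = 0.0915 + 0.1192 + 0.1180 + 0.0423 + 0.0086 + 0.0010 = 0.3806
TFR = 5 × 0.3806 = 1.903
GRR = 0.48309 × 1.903 = 0.91932

0.92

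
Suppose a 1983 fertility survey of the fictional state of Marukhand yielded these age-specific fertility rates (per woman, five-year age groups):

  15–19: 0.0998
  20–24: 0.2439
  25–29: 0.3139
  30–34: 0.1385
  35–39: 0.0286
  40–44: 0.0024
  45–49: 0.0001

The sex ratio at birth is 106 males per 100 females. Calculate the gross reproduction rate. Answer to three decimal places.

Proportion female at birth = 100 / (100 + 106) = 0.48544.
Sum of ASFRs = 0.0998 + 0.2439 + 0.3139 + 0.1385 + 0.0286 + 0.0024 + 0.0001 = 0.8272
TFR = 5 × 0.8272 = 4.136
GRR = 0.48544 × 4.136 = 2.00778

2.008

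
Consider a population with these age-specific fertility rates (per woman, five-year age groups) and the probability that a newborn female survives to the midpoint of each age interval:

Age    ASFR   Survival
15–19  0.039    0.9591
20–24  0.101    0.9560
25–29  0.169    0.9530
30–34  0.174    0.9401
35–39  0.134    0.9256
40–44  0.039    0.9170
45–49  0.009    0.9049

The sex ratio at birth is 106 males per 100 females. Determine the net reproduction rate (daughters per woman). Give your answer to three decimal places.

Proportion female at birth = 100 / (100 + 106) = 0.48544.
Each age group contributes 5 × ASFR × survival:
  15–19: 5 × 0.039 × 0.9591 = 0.18702
  20–24: 5 × 0.101 × 0.9560 = 0.48278
  25–29: 5 × 0.169 × 0.9530 = 0.80529
  30–34: 5 × 0.174 × 0.9401 = 0.81789
  35–39: 5 × 0.134 × 0.9256 = 0.62015
  40–44: 5 × 0.039 × 0.9170 = 0.17882
  45–49: 5 × 0.009 × 0.9049 = 0.04072
Sum = 3.13267
NRR = 0.48544 × 3.13267 = 1.52072

1.521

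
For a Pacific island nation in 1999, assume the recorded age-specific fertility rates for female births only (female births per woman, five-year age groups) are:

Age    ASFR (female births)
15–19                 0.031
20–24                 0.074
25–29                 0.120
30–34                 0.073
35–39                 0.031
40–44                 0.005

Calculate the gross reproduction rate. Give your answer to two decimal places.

1.67

Sum of female ASFRs = 0.031 + 0.074 + 0.120 + 0.073 + 0.031 + 0.005 = 0.334
GRR = 5 × 0.334 = 1.67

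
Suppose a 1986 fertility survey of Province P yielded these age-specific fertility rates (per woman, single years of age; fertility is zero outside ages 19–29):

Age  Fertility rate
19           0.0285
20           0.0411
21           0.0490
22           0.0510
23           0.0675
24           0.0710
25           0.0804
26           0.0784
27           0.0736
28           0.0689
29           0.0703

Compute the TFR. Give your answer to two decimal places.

0.68

Sum of ASFRs = 0.0285 + 0.0411 + 0.0490 + 0.0510 + 0.0675 + 0.0710 + 0.0804 + 0.0784 + 0.0736 + 0.0689 + 0.0703 = 0.6797
TFR = 0.6797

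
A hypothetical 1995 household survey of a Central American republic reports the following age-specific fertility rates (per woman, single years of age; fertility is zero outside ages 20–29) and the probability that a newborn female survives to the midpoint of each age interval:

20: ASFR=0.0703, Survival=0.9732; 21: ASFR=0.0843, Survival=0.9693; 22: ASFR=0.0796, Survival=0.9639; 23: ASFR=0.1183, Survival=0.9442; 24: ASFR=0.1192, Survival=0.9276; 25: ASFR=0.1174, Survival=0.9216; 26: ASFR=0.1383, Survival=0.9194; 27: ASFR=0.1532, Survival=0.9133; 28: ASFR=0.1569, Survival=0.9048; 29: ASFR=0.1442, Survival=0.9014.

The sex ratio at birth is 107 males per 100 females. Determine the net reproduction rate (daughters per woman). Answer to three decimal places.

0.530

Proportion female at birth = 100 / (100 + 107) = 0.48309.
Weighting each age-specific rate by interval width and survival:
  20: 1 × 0.0703 × 0.9732 = 0.06842
  21: 1 × 0.0843 × 0.9693 = 0.08171
  22: 1 × 0.0796 × 0.9639 = 0.07673
  23: 1 × 0.1183 × 0.9442 = 0.11170
  24: 1 × 0.1192 × 0.9276 = 0.11057
  25: 1 × 0.1174 × 0.9216 = 0.10820
  26: 1 × 0.1383 × 0.9194 = 0.12715
  27: 1 × 0.1532 × 0.9133 = 0.13992
  28: 1 × 0.1569 × 0.9048 = 0.14196
  29: 1 × 0.1442 × 0.9014 = 0.12998
Sum = 1.09634
NRR = 0.48309 × 1.09634 = 0.52963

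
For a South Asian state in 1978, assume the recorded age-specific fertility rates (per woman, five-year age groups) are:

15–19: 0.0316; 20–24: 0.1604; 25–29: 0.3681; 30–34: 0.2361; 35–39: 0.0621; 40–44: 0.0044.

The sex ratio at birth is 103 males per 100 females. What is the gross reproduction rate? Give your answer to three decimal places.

2.125

Proportion female at birth = 100 / (100 + 103) = 0.49261.
Sum of ASFRs = 0.0316 + 0.1604 + 0.3681 + 0.2361 + 0.0621 + 0.0044 = 0.8627
TFR = 5 × 0.8627 = 4.3135
GRR = 0.49261 × 4.3135 = 2.12487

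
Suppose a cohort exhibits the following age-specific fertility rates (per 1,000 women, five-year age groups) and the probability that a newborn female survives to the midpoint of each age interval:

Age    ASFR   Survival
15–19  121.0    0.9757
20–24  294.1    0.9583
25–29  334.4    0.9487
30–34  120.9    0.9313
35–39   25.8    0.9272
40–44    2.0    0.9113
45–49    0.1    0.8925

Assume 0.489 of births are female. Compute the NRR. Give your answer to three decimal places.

Proportion female at birth = 0.489.
Weighting each age-specific rate by interval width and survival:
  15–19: 5 × 121.0/1000 × 0.9757 = 0.59030
  20–24: 5 × 294.1/1000 × 0.9583 = 1.40918
  25–29: 5 × 334.4/1000 × 0.9487 = 1.58623
  30–34: 5 × 120.9/1000 × 0.9313 = 0.56297
  35–39: 5 × 25.8/1000 × 0.9272 = 0.11961
  40–44: 5 × 2.0/1000 × 0.9113 = 0.00911
  45–49: 5 × 0.1/1000 × 0.8925 = 0.00045
Sum = 4.27785
NRR = 0.489 × 4.27785 = 2.09187

2.092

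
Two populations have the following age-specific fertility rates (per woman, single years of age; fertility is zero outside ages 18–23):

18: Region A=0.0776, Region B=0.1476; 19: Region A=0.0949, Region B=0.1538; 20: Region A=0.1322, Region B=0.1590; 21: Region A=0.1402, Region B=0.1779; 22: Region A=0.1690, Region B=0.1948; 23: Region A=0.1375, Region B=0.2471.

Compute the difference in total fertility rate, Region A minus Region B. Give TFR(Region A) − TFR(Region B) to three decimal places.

Region A:
  Sum of ASFRs = 0.0776 + 0.0949 + 0.1322 + 0.1402 + 0.1690 + 0.1375 = 0.7514
  TFR = 0.7514
Region B:
  Sum of ASFRs = 0.1476 + 0.1538 + 0.1590 + 0.1779 + 0.1948 + 0.2471 = 1.0802
  TFR = 1.0802
Difference = 0.7514 − 1.0802 = -0.3288

-0.329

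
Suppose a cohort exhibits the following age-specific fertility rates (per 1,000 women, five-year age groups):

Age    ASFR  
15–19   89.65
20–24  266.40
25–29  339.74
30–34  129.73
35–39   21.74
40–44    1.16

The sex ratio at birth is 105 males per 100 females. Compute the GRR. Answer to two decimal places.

2.07

Proportion female at birth = 100 / (100 + 105) = 0.48780.
Sum of ASFRs = 89.65 + 266.40 + 339.74 + 129.73 + 21.74 + 1.16 = 848.42
TFR = 5 × 848.42 / 1000 = 4.2421
GRR = 0.48780 × 4.2421 = 2.06930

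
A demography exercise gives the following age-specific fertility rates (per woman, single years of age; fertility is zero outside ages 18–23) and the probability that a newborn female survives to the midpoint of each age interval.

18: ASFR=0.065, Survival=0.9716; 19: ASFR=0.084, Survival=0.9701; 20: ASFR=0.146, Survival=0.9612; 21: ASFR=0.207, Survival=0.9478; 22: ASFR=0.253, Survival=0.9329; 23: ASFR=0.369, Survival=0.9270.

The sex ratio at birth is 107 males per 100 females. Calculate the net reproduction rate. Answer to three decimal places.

0.512

Proportion female at birth = 100 / (100 + 107) = 0.48309.
Weighting each age-specific rate by interval width and survival:
  18: 1 × 0.065 × 0.9716 = 0.06315
  19: 1 × 0.084 × 0.9701 = 0.08149
  20: 1 × 0.146 × 0.9612 = 0.14034
  21: 1 × 0.207 × 0.9478 = 0.19619
  22: 1 × 0.253 × 0.9329 = 0.23602
  23: 1 × 0.369 × 0.9270 = 0.34206
Sum = 1.05925
NRR = 0.48309 × 1.05925 = 0.51171
An NRR under 1 implies long-run decline under these rates.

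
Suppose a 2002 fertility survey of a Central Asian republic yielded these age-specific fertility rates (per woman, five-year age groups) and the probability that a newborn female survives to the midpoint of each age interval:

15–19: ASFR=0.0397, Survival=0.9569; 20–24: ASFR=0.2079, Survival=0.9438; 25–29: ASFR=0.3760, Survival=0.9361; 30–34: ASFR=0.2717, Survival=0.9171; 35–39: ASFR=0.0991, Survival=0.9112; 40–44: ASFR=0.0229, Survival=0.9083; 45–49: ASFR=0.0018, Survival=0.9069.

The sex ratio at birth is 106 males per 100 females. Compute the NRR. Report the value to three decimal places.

2.301

Proportion female at birth = 100 / (100 + 106) = 0.48544.
Per-age-group product (5 × ASFR × survival probability):
  15–19: 5 × 0.0397 × 0.9569 = 0.18994
  20–24: 5 × 0.2079 × 0.9438 = 0.98108
  25–29: 5 × 0.3760 × 0.9361 = 1.75987
  30–34: 5 × 0.2717 × 0.9171 = 1.24588
  35–39: 5 × 0.0991 × 0.9112 = 0.45150
  40–44: 5 × 0.0229 × 0.9083 = 0.10400
  45–49: 5 × 0.0018 × 0.9069 = 0.00816
Sum = 4.74043
NRR = 0.48544 × 4.74043 = 2.30119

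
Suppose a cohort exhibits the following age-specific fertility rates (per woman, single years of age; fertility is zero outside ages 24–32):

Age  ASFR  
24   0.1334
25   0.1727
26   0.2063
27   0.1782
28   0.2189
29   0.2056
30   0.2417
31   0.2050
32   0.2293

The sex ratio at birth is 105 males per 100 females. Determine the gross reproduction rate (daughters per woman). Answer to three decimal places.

Proportion female at birth = 100 / (100 + 105) = 0.48780.
Sum of ASFRs = 0.1334 + 0.1727 + 0.2063 + 0.1782 + 0.2189 + 0.2056 + 0.2417 + 0.2050 + 0.2293 = 1.7911
TFR = 1.7911
GRR = 0.48780 × 1.7911 = 0.87370

0.874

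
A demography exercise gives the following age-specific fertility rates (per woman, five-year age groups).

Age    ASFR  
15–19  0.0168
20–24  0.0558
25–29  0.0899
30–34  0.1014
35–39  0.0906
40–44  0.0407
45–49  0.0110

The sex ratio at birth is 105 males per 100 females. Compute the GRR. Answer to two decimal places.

Proportion female at birth = 100 / (100 + 105) = 0.48780.
Sum of ASFRs = 0.0168 + 0.0558 + 0.0899 + 0.1014 + 0.0906 + 0.0407 + 0.0110 = 0.4062
TFR = 5 × 0.4062 = 2.031
GRR = 0.48780 × 2.031 = 0.99072

0.99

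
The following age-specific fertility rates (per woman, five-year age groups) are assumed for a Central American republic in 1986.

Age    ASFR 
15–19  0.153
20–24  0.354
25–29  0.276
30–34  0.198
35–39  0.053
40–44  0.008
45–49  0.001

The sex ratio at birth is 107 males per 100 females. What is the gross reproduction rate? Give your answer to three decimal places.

Proportion female at birth = 100 / (100 + 107) = 0.48309.
Sum of ASFRs = 0.153 + 0.354 + 0.276 + 0.198 + 0.053 + 0.008 + 0.001 = 1.043
TFR = 5 × 1.043 = 5.215
GRR = 0.48309 × 5.215 = 2.51931

2.519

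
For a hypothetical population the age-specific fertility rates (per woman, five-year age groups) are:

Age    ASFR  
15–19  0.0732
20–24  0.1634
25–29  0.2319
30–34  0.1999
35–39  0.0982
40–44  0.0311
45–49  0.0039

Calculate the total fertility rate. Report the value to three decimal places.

4.008

Sum of ASFRs = 0.0732 + 0.1634 + 0.2319 + 0.1999 + 0.0982 + 0.0311 + 0.0039 = 0.8016
TFR = 5 × 0.8016 = 4.008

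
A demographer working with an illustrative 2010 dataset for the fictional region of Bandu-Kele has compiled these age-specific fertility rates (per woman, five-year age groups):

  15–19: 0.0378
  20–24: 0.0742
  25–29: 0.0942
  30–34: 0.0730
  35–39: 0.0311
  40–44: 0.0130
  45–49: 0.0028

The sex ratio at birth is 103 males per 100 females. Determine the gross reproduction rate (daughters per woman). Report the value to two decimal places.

Proportion female at birth = 100 / (100 + 103) = 0.49261.
Sum of ASFRs = 0.0378 + 0.0742 + 0.0942 + 0.0730 + 0.0311 + 0.0130 + 0.0028 = 0.3261
TFR = 5 × 0.3261 = 1.6305
GRR = 0.49261 × 1.6305 = 0.80320

0.80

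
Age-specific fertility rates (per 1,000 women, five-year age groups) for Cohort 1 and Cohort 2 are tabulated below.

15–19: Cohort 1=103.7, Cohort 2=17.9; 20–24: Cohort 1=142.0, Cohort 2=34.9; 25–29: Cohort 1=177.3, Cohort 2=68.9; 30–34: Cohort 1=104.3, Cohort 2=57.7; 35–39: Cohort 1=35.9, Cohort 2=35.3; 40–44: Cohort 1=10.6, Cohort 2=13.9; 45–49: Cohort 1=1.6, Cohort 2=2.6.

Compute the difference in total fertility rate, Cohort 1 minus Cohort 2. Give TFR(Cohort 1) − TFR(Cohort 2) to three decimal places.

Cohort 1:
  Sum of ASFRs = 103.7 + 142.0 + 177.3 + 104.3 + 35.9 + 10.6 + 1.6 = 575.4
  TFR = 5 × 575.4 / 1000 = 2.877
Cohort 2:
  Sum of ASFRs = 17.9 + 34.9 + 68.9 + 57.7 + 35.3 + 13.9 + 2.6 = 231.2
  TFR = 5 × 231.2 / 1000 = 1.156
Difference = 2.877 − 1.156 = 1.721

1.721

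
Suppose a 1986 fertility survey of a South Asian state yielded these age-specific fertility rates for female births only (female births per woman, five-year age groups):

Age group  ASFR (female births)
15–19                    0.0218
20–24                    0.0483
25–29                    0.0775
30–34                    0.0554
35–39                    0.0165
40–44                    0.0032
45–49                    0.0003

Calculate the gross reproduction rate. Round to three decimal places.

1.115

Sum of female ASFRs = 0.0218 + 0.0483 + 0.0775 + 0.0554 + 0.0165 + 0.0032 + 0.0003 = 0.2230
GRR = 5 × 0.2230 = 1.115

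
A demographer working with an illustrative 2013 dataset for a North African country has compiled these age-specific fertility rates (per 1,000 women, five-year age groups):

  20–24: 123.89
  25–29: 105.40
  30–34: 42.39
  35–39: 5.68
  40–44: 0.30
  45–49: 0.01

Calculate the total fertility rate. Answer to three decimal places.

Sum of ASFRs = 123.89 + 105.40 + 42.39 + 5.68 + 0.30 + 0.01 = 277.67
TFR = 5 × 277.67 / 1000 = 1.38835

1.388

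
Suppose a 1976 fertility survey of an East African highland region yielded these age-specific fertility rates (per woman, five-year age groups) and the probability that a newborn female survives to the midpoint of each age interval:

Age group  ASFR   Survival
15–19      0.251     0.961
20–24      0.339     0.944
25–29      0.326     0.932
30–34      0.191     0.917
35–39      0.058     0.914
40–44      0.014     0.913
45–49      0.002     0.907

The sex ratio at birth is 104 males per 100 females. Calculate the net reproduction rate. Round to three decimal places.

2.715

Proportion female at birth = 100 / (100 + 104) = 0.49020.
Survival-weighted fertility by age (5·fₓ·Sₓ):
  15–19: 5 × 0.251 × 0.961 = 1.20606
  20–24: 5 × 0.339 × 0.944 = 1.60008
  25–29: 5 × 0.326 × 0.932 = 1.51916
  30–34: 5 × 0.191 × 0.917 = 0.87574
  35–39: 5 × 0.058 × 0.914 = 0.26506
  40–44: 5 × 0.014 × 0.913 = 0.06391
  45–49: 5 × 0.002 × 0.907 = 0.00907
Sum = 5.53908
NRR = 0.49020 × 5.53908 = 2.71526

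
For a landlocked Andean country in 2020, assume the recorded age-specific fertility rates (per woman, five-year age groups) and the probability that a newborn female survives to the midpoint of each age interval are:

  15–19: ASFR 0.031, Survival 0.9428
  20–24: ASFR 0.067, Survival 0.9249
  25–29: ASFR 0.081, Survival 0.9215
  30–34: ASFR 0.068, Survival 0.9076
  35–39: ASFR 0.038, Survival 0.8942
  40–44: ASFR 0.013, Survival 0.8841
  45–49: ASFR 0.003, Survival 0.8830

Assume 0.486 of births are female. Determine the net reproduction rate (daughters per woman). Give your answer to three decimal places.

Proportion female at birth = 0.486.
Weighting each age-specific rate by interval width and survival:
  15–19: 5 × 0.031 × 0.9428 = 0.14613
  20–24: 5 × 0.067 × 0.9249 = 0.30984
  25–29: 5 × 0.081 × 0.9215 = 0.37321
  30–34: 5 × 0.068 × 0.9076 = 0.30858
  35–39: 5 × 0.038 × 0.8942 = 0.16990
  40–44: 5 × 0.013 × 0.8841 = 0.05747
  45–49: 5 × 0.003 × 0.8830 = 0.01325
Sum = 1.37838
NRR = 0.486 × 1.37838 = 0.66989
An NRR under 1 implies long-run decline under these rates.

0.670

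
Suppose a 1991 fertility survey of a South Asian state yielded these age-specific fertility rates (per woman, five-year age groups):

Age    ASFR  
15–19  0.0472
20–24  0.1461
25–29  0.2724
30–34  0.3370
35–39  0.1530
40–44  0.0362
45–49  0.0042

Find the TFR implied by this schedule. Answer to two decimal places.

Sum of ASFRs = 0.0472 + 0.1461 + 0.2724 + 0.3370 + 0.1530 + 0.0362 + 0.0042 = 0.9961
TFR = 5 × 0.9961 = 4.9805

4.98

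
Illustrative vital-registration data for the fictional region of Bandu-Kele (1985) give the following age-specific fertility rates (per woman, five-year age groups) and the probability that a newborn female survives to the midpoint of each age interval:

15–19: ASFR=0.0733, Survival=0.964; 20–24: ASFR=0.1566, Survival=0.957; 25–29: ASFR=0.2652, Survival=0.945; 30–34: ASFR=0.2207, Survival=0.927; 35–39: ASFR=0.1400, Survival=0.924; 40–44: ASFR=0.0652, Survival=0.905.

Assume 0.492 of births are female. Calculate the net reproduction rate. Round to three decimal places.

Proportion female at birth = 0.492.
Per-age-group product (5 × ASFR × survival probability):
  15–19: 5 × 0.0733 × 0.964 = 0.35331
  20–24: 5 × 0.1566 × 0.957 = 0.74933
  25–29: 5 × 0.2652 × 0.945 = 1.25307
  30–34: 5 × 0.2207 × 0.927 = 1.02294
  35–39: 5 × 0.1400 × 0.924 = 0.64680
  40–44: 5 × 0.0652 × 0.905 = 0.29503
Sum = 4.32048
NRR = 0.492 × 4.32048 = 2.12568

2.126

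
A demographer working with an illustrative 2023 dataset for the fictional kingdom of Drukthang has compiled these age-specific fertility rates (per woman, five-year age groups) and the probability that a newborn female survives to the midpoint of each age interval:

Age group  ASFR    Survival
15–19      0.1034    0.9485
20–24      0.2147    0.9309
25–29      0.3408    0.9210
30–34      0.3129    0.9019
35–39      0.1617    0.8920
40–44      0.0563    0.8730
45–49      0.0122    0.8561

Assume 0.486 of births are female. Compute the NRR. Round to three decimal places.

Proportion female at birth = 0.486.
Per-age-group product (5 × ASFR × survival probability):
  15–19: 5 × 0.1034 × 0.9485 = 0.49037
  20–24: 5 × 0.2147 × 0.9309 = 0.99932
  25–29: 5 × 0.3408 × 0.9210 = 1.56938
  30–34: 5 × 0.3129 × 0.9019 = 1.41102
  35–39: 5 × 0.1617 × 0.8920 = 0.72118
  40–44: 5 × 0.0563 × 0.8730 = 0.24575
  45–49: 5 × 0.0122 × 0.8561 = 0.05222
Sum = 5.48924
NRR = 0.486 × 5.48924 = 2.66777
With NRR above 1 the population is above replacement fertility.

2.668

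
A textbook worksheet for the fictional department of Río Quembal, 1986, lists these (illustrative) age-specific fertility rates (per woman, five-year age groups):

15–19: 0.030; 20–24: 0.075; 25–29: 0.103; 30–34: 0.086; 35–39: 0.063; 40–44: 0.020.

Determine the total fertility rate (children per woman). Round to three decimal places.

Sum of ASFRs = 0.030 + 0.075 + 0.103 + 0.086 + 0.063 + 0.020 = 0.377
TFR = 5 × 0.377 = 1.885

1.885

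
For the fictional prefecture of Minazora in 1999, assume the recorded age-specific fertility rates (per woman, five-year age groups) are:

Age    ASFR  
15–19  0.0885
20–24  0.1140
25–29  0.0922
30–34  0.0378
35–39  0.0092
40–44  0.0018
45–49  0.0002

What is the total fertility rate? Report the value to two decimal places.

Sum of ASFRs = 0.0885 + 0.1140 + 0.0922 + 0.0378 + 0.0092 + 0.0018 + 0.0002 = 0.3437
TFR = 5 × 0.3437 = 1.7185

1.72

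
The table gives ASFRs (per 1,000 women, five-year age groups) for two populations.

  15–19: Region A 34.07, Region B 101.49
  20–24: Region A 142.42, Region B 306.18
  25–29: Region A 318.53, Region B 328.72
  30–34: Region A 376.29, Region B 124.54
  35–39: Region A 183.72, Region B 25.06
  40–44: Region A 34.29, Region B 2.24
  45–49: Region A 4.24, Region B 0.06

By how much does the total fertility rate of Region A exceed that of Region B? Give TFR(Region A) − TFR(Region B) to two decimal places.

Region A:
  Sum of ASFRs = 34.07 + 142.42 + 318.53 + 376.29 + 183.72 + 34.29 + 4.24 = 1093.56
  TFR = 5 × 1093.56 / 1000 = 5.4678
Region B:
  Sum of ASFRs = 101.49 + 306.18 + 328.72 + 124.54 + 25.06 + 2.24 + 0.06 = 888.29
  TFR = 5 × 888.29 / 1000 = 4.44145
Difference = 5.4678 − 4.44145 = 1.02635

1.03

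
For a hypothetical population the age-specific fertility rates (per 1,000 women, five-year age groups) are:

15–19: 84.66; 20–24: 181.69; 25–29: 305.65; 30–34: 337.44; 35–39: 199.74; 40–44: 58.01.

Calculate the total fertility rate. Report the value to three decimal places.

Sum of ASFRs = 84.66 + 181.69 + 305.65 + 337.44 + 199.74 + 58.01 = 1167.19
TFR = 5 × 1167.19 / 1000 = 5.83595

5.836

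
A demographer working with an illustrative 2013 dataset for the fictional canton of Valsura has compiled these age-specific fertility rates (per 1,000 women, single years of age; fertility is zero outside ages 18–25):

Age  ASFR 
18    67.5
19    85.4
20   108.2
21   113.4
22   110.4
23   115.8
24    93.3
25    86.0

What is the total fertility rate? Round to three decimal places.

Sum of ASFRs = 67.5 + 85.4 + 108.2 + 113.4 + 110.4 + 115.8 + 93.3 + 86.0 = 780.0
TFR = 780.0 / 1000 = 0.78

0.780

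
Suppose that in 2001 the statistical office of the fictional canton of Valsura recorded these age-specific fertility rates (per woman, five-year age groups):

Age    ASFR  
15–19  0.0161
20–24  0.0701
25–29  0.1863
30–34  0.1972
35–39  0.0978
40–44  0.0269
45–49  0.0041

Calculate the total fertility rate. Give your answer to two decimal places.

2.99

Sum of ASFRs = 0.0161 + 0.0701 + 0.1863 + 0.1972 + 0.0978 + 0.0269 + 0.0041 = 0.5985
TFR = 5 × 0.5985 = 2.9925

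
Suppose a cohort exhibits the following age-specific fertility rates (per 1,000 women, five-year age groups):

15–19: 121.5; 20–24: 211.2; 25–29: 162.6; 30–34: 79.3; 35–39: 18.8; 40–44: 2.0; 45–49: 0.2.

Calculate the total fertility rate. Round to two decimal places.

Sum of ASFRs = 121.5 + 211.2 + 162.6 + 79.3 + 18.8 + 2.0 + 0.2 = 595.6
TFR = 5 × 595.6 / 1000 = 2.978

2.98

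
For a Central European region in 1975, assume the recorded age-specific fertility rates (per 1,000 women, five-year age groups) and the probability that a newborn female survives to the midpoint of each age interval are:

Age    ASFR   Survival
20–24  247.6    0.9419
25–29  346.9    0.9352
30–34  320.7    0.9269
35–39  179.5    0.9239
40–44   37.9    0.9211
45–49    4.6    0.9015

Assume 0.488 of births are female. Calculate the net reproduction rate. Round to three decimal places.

2.586

Proportion female at birth = 0.488.
Survival-weighted fertility by age (5·fₓ·Sₓ):
  20–24: 5 × 247.6/1000 × 0.9419 = 1.16607
  25–29: 5 × 346.9/1000 × 0.9352 = 1.62210
  30–34: 5 × 320.7/1000 × 0.9269 = 1.48628
  35–39: 5 × 179.5/1000 × 0.9239 = 0.82920
  40–44: 5 × 37.9/1000 × 0.9211 = 0.17455
  45–49: 5 × 4.6/1000 × 0.9015 = 0.02073
Sum = 5.29893
NRR = 0.488 × 5.29893 = 2.58588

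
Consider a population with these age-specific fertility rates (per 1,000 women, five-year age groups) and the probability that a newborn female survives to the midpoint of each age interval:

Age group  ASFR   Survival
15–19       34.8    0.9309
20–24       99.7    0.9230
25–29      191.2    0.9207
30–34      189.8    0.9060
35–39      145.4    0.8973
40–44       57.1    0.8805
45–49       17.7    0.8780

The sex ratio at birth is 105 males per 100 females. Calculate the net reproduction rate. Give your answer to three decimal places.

1.631

Proportion female at birth = 100 / (100 + 105) = 0.48780.
Each age group contributes 5 × ASFR × survival:
  15–19: 5 × 34.8/1000 × 0.9309 = 0.16198
  20–24: 5 × 99.7/1000 × 0.9230 = 0.46012
  25–29: 5 × 191.2/1000 × 0.9207 = 0.88019
  30–34: 5 × 189.8/1000 × 0.9060 = 0.85979
  35–39: 5 × 145.4/1000 × 0.8973 = 0.65234
  40–44: 5 × 57.1/1000 × 0.8805 = 0.25138
  45–49: 5 × 17.7/1000 × 0.8780 = 0.07770
Sum = 3.34350
NRR = 0.48780 × 3.34350 = 1.63096
NRR > 1, so each generation more than replaces itself.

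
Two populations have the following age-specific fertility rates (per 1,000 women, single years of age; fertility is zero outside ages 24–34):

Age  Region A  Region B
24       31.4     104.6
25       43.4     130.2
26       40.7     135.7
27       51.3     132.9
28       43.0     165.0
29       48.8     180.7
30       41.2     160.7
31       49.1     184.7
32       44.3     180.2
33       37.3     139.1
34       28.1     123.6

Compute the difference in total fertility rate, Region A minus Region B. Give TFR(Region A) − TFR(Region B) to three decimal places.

Region A:
  Sum of ASFRs = 31.4 + 43.4 + 40.7 + 51.3 + 43.0 + 48.8 + 41.2 + 49.1 + 44.3 + 37.3 + 28.1 = 458.6
  TFR = 458.6 / 1000 = 0.4586
Region B:
  Sum of ASFRs = 104.6 + 130.2 + 135.7 + 132.9 + 165.0 + 180.7 + 160.7 + 184.7 + 180.2 + 139.1 + 123.6 = 1637.4
  TFR = 1637.4 / 1000 = 1.6374
Difference = 0.4586 − 1.6374 = -1.1788

-1.179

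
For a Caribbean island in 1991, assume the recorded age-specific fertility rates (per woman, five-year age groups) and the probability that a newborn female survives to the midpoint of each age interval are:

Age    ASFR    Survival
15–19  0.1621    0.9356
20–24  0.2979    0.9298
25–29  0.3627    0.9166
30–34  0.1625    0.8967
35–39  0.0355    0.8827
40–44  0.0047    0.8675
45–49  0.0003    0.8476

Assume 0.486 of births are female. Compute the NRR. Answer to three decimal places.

Proportion female at birth = 0.486.
Per-age-group product (5 × ASFR × survival probability):
  15–19: 5 × 0.1621 × 0.9356 = 0.75830
  20–24: 5 × 0.2979 × 0.9298 = 1.38494
  25–29: 5 × 0.3627 × 0.9166 = 1.66225
  30–34: 5 × 0.1625 × 0.8967 = 0.72857
  35–39: 5 × 0.0355 × 0.8827 = 0.15668
  40–44: 5 × 0.0047 × 0.8675 = 0.02039
  45–49: 5 × 0.0003 × 0.8476 = 0.00127
Sum = 4.71240
NRR = 0.486 × 4.71240 = 2.29023
An NRR exceeding 1 indicates intrinsic growth under these rates.

2.290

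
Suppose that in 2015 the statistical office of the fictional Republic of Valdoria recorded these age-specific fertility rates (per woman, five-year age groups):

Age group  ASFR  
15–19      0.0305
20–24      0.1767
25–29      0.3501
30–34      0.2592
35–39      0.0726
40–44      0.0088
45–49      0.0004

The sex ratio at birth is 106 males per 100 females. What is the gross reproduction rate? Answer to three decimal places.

Proportion female at birth = 100 / (100 + 106) = 0.48544.
Sum of ASFRs = 0.0305 + 0.1767 + 0.3501 + 0.2592 + 0.0726 + 0.0088 + 0.0004 = 0.8983
TFR = 5 × 0.8983 = 4.4915
GRR = 0.48544 × 4.4915 = 2.18035

2.180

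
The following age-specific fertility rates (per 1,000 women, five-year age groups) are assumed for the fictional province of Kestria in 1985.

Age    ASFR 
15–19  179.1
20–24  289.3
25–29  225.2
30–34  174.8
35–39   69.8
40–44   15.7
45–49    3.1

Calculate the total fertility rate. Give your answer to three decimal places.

4.785

Sum of ASFRs = 179.1 + 289.3 + 225.2 + 174.8 + 69.8 + 15.7 + 3.1 = 957.0
TFR = 5 × 957.0 / 1000 = 4.785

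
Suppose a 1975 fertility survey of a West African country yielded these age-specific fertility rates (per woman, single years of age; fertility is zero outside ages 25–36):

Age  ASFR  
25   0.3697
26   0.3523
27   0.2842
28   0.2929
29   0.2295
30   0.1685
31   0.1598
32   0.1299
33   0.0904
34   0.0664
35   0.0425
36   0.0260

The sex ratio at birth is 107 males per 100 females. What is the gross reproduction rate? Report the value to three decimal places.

1.069

Proportion female at birth = 100 / (100 + 107) = 0.48309.
Sum of ASFRs = 0.3697 + 0.3523 + 0.2842 + 0.2929 + 0.2295 + 0.1685 + 0.1598 + 0.1299 + 0.0904 + 0.0664 + 0.0425 + 0.0260 = 2.2121
TFR = 2.2121
GRR = 0.48309 × 2.2121 = 1.06864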